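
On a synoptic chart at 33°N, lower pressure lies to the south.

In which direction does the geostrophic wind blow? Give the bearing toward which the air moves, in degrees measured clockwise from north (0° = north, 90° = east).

270°

The pressure-gradient force points toward the south (bearing 180°).
Geostrophic balance: in the Northern Hemisphere the Coriolis force deflects motion to the right, so the geostrophic wind blows 90° to the right of the pressure-gradient force (low pressure on the left).
Rotating 180° by 90° clockwise gives 270° — the wind blows toward the west.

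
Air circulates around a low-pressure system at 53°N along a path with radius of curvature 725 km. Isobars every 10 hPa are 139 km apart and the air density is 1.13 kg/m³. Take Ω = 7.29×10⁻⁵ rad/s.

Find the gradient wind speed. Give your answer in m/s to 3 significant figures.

37.8 m/s

Coriolis parameter at 53°N:
f = 2Ω sin φ = 2 × 7.29×10⁻⁵ × sin 53° = 1.16×10⁻⁴ s⁻¹
Pressure gradient: |∂P/∂n| = 1000 Pa / 139000 m = 7.19×10⁻³ Pa/m
Geostrophic speed: V_g = |∂P/∂n|/(fρ) = 7.19×10⁻³/(1.16×10⁻⁴ × 1.13) = 54.7 m/s
Around a low, centrifugal force acts outward with Coriolis, so pressure-gradient force balances both:
(1/ρ)|∂P/∂n| = fV + V²/R  →  V² + fR·V − fR·V_g = 0
With fR = 1.16×10⁻⁴ × 725×10³ m = 84.4 m/s:
V = [−fR + √((fR)² + 4 fR V_g)]/2 = [−84.4 + √(84.4² + 4×84.4×54.7)]/2 = 37.8 m/s
Subgeostrophic (V < V_g = 54.7 m/s), as expected around a low.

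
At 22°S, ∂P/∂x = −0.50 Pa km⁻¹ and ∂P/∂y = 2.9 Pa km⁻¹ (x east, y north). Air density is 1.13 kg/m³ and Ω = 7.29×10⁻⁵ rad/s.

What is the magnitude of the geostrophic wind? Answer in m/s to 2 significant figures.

48 m/s

Coriolis parameter at 22°S:
f = 2Ω sin φ = 2 × 7.29×10⁻⁵ × sin 22° = 5.46×10⁻⁵ s⁻¹
In the Southern Hemisphere f is negative: f = −5.46×10⁻⁵ s⁻¹.
Component geostrophic relations (x east, y north):
u_g = −(1/(fρ)) ∂P/∂y,  v_g = (1/(fρ)) ∂P/∂x
u_g = −(2.9×10⁻³)/(−5.46×10⁻⁵ × 1.13) = 47.0 m/s;  v_g = (−0.50×10⁻³)/(−5.46×10⁻⁵ × 1.13) = 8.10 m/s
|V_g| = √(u_g² + v_g²) = 47.7 m/s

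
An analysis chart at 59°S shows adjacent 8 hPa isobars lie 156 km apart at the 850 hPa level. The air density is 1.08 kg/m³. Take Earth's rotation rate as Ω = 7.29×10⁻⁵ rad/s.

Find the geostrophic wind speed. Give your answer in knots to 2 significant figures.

Coriolis parameter at 59°S:
f = 2Ω sin φ = 2 × 7.29×10⁻⁵ × sin 59° = 1.25×10⁻⁴ s⁻¹
Pressure gradient: |∂P/∂n| = 800 Pa / 156000 m = 5.13×10⁻³ Pa/m
Geostrophic balance (pressure-gradient force = Coriolis force):
V_g = (1/(fρ)) |∂P/∂n| = 5.13×10⁻³ / (1.25×10⁻⁴ × 1.08) = 38.0 m/s
Converting: 38.0 m/s × 1.944 = 74 knots

74 knots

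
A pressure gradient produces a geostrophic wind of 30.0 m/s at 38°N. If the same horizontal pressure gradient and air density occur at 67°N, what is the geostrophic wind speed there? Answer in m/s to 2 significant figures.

With the same pressure gradient and density, V_g ∝ 1/f ∝ 1/sin φ.
V₂ = V₁ · sin φ₁ / sin φ₂ = 30.0 × sin 38° / sin 67°
V₂ = 30.0 × 0.6157/0.9205 = 20 m/s

20 m/s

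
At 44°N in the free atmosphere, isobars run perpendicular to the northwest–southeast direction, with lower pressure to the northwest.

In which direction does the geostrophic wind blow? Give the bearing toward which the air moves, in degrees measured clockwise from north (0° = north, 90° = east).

045°

The pressure-gradient force points toward the northwest (bearing 315°).
Geostrophic balance: in the Northern Hemisphere the Coriolis force deflects motion to the right, so the geostrophic wind blows 90° to the right of the pressure-gradient force (low pressure on the left).
Rotating 315° by 90° clockwise gives 045° — the wind blows toward the northeast.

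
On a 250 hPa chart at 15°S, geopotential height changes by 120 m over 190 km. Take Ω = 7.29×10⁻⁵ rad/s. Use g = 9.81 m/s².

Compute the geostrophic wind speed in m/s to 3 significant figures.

Coriolis parameter at 15°S:
f = 2Ω sin φ = 2 × 7.29×10⁻⁵ × sin 15° = 3.77×10⁻⁵ s⁻¹
Height gradient: |∂Z/∂n| = 120 m / 190000 m = 6.32×10⁻⁴
On a pressure surface, geostrophic balance gives V_g = (g/f)|∂Z/∂n|:
V_g = 9.81 × 6.32×10⁻⁴ / 3.77×10⁻⁵ = 164 m/s

164 m/s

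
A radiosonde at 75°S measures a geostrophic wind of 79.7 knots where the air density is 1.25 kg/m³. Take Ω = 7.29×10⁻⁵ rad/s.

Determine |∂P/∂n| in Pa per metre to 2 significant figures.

7.2×10⁻³ Pa/m

Coriolis parameter at 75°S:
f = 2Ω sin φ = 2 × 7.29×10⁻⁵ × sin 75° = 1.41×10⁻⁴ s⁻¹
Wind speed in SI: 79.7 knots = 41.0 m/s
Geostrophic balance rearranged: |∂P/∂n| = f ρ V_g
|∂P/∂n| = 1.41×10⁻⁴ × 1.25 × 41.0 = 7.22×10⁻³ Pa/m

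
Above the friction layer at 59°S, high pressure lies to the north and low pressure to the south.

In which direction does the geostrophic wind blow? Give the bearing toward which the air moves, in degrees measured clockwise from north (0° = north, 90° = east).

The pressure-gradient force points toward the south (bearing 180°).
Geostrophic balance: in the Southern Hemisphere the Coriolis force deflects motion to the left, so the geostrophic wind blows 90° to the left of the pressure-gradient force (low pressure on the right).
Rotating 180° by 90° counterclockwise gives 090° — the wind blows toward the east.

090°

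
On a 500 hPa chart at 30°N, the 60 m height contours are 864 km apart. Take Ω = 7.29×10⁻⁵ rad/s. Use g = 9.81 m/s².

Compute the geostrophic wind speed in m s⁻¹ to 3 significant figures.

9.34 m s⁻¹

Coriolis parameter at 30°N:
f = 2Ω sin φ = 2 × 7.29×10⁻⁵ × sin 30° = 7.29×10⁻⁵ s⁻¹
Height gradient: |∂Z/∂n| = 60 m / 864000 m = 6.94×10⁻⁵
On a pressure surface, geostrophic balance gives V_g = (g/f)|∂Z/∂n|:
V_g = 9.81 × 6.94×10⁻⁵ / 7.29×10⁻⁵ = 9.34 m/s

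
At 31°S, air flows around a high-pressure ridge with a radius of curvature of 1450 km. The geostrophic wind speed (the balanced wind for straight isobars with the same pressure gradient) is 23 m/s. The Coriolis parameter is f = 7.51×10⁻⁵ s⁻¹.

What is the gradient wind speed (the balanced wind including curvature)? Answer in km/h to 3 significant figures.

119 km/h

Around a high, pressure-gradient force acts outward with centrifugal, so Coriolis balances both:
fV = (1/ρ)|∂P/∂n| + V²/R  →  V² − fR·V + fR·V_g = 0
With fR = 7.51×10⁻⁵ × 1450×10³ m = 109 m/s:
V = [fR − √((fR)² − 4 fR V_g)]/2 = [109 − √(109² − 4×109×23)]/2 = 33 m/s
Supergeostrophic (V > V_g = 23 m/s), as expected around a high.
Converting: 33 m/s × 3.6 = 119 km/h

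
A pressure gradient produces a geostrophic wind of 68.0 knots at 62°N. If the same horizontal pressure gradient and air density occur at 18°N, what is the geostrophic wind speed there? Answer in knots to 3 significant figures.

With the same pressure gradient and density, V_g ∝ 1/f ∝ 1/sin φ.
V₂ = V₁ · sin φ₁ / sin φ₂ = 68.0 × sin 62° / sin 18°
V₂ = 68.0 × 0.8829/0.3090 = 194 knots

194 knots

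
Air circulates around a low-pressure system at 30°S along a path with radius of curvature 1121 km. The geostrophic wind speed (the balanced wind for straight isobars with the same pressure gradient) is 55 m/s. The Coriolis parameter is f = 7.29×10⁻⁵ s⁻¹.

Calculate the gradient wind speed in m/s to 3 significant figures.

37.7 m/s

Around a low, centrifugal force acts outward with Coriolis, so pressure-gradient force balances both:
(1/ρ)|∂P/∂n| = fV + V²/R  →  V² + fR·V − fR·V_g = 0
With fR = 7.29×10⁻⁵ × 1121×10³ m = 81.7 m/s:
V = [−fR + √((fR)² + 4 fR V_g)]/2 = [−81.7 + √(81.7² + 4×81.7×55)]/2 = 37.7 m/s
Subgeostrophic (V < V_g = 55 m/s), as expected around a low.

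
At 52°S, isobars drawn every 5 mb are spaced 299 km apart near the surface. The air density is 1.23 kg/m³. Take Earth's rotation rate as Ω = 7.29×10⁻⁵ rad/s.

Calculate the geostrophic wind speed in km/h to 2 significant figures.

43 km/h

Coriolis parameter at 52°S:
f = 2Ω sin φ = 2 × 7.29×10⁻⁵ × sin 52° = 1.15×10⁻⁴ s⁻¹
Pressure gradient: |∂P/∂n| = 500 Pa / 299000 m = 1.67×10⁻³ Pa/m
Geostrophic balance (pressure-gradient force = Coriolis force):
V_g = (1/(fρ)) |∂P/∂n| = 1.67×10⁻³ / (1.15×10⁻⁴ × 1.23) = 11.8 m/s
Converting: 11.8 m/s × 3.6 = 43 km/h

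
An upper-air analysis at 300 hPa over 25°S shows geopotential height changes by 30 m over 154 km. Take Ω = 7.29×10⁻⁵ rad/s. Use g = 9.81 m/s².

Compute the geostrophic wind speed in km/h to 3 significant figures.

112 km/h

Coriolis parameter at 25°S:
f = 2Ω sin φ = 2 × 7.29×10⁻⁵ × sin 25° = 6.16×10⁻⁵ s⁻¹
Height gradient: |∂Z/∂n| = 30 m / 154000 m = 1.95×10⁻⁴
On a pressure surface, geostrophic balance gives V_g = (g/f)|∂Z/∂n|:
V_g = 9.81 × 1.95×10⁻⁴ / 6.16×10⁻⁵ = 31.0 m/s
Converting: 31.0 m/s × 3.6 = 112 km/h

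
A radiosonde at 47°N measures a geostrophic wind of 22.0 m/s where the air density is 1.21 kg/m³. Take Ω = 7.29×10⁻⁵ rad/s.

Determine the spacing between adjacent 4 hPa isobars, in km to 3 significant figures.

141 km

Coriolis parameter at 47°N:
f = 2Ω sin φ = 2 × 7.29×10⁻⁵ × sin 47° = 1.07×10⁻⁴ s⁻¹
Geostrophic balance rearranged: |∂P/∂n| = f ρ V_g
|∂P/∂n| = 1.07×10⁻⁴ × 1.21 × 22.0 = 2.84×10⁻³ Pa/m
Isobar spacing: Δn = ΔP/|∂P/∂n| = 400 Pa / 2.84×10⁻³ Pa/m = 140918 m ≈ 141 km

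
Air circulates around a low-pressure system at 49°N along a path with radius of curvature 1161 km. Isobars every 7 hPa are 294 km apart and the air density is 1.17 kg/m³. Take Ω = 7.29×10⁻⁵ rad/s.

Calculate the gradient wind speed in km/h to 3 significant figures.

Coriolis parameter at 49°N:
f = 2Ω sin φ = 2 × 7.29×10⁻⁵ × sin 49° = 1.10×10⁻⁴ s⁻¹
Pressure gradient: |∂P/∂n| = 700 Pa / 294000 m = 2.38×10⁻³ Pa/m
Geostrophic speed: V_g = |∂P/∂n|/(fρ) = 2.38×10⁻³/(1.10×10⁻⁴ × 1.17) = 18.5 m/s
Around a low, centrifugal force acts outward with Coriolis, so pressure-gradient force balances both:
(1/ρ)|∂P/∂n| = fV + V²/R  →  V² + fR·V − fR·V_g = 0
With fR = 1.10×10⁻⁴ × 1161×10³ m = 128 m/s:
V = [−fR + √((fR)² + 4 fR V_g)]/2 = [−128 + √(128² + 4×128×18.5)]/2 = 16.4 m/s
Subgeostrophic (V < V_g = 18.5 m/s), as expected around a low.
Converting: 16.4 m/s × 3.6 = 59.0 km/h

59.0 km/h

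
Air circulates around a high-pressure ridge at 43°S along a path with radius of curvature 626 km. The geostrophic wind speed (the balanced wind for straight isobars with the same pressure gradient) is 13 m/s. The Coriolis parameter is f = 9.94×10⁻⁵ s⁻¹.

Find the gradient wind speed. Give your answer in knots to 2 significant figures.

Around a high, pressure-gradient force acts outward with centrifugal, so Coriolis balances both:
fV = (1/ρ)|∂P/∂n| + V²/R  →  V² − fR·V + fR·V_g = 0
With fR = 9.94×10⁻⁵ × 626×10³ m = 62.2 m/s:
V = [fR − √((fR)² − 4 fR V_g)]/2 = [62.2 − √(62.2² − 4×62.2×13)]/2 = 18.5 m/s
Supergeostrophic (V > V_g = 13 m/s), as expected around a high.
Converting: 18.5 m/s × 1.944 = 36 knots

36 knots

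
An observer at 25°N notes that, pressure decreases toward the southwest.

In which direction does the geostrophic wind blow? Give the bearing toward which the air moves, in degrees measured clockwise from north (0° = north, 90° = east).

The pressure-gradient force points toward the southwest (bearing 225°).
Geostrophic balance: in the Northern Hemisphere the Coriolis force deflects motion to the right, so the geostrophic wind blows 90° to the right of the pressure-gradient force (low pressure on the left).
Rotating 225° by 90° clockwise gives 315° — the wind blows toward the northwest.

315°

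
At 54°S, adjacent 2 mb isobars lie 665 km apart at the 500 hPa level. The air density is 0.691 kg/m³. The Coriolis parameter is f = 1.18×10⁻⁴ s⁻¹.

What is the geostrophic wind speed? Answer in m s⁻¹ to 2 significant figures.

Pressure gradient: |∂P/∂n| = 200 Pa / 665000 m = 3.01×10⁻⁴ Pa/m
Geostrophic balance (pressure-gradient force = Coriolis force):
V_g = (1/(fρ)) |∂P/∂n| = 3.01×10⁻⁴ / (1.18×10⁻⁴ × 0.691) = 3.69 m/s

3.7 m s⁻¹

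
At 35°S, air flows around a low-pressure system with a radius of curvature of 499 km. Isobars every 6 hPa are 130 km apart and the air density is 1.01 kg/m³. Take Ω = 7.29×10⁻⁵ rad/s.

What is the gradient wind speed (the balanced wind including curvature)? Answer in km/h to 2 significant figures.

110 km/h

Coriolis parameter at 35°S:
f = 2Ω sin φ = 2 × 7.29×10⁻⁵ × sin 35° = 8.36×10⁻⁵ s⁻¹
Pressure gradient: |∂P/∂n| = 600 Pa / 130000 m = 4.62×10⁻³ Pa/m
Geostrophic speed: V_g = |∂P/∂n|/(fρ) = 4.62×10⁻³/(8.36×10⁻⁵ × 1.01) = 54.6 m/s
Around a low, centrifugal force acts outward with Coriolis, so pressure-gradient force balances both:
(1/ρ)|∂P/∂n| = fV + V²/R  →  V² + fR·V − fR·V_g = 0
With fR = 8.36×10⁻⁵ × 499×10³ m = 41.7 m/s:
V = [−fR + √((fR)² + 4 fR V_g)]/2 = [−41.7 + √(41.7² + 4×41.7×54.6)]/2 = 31.2 m/s
Subgeostrophic (V < V_g = 54.6 m/s), as expected around a low.
Converting: 31.2 m/s × 3.6 = 110 km/h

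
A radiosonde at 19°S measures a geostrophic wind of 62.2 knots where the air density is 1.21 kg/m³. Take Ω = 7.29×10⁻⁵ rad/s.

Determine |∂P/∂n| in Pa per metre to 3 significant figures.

1.84×10⁻³ Pa/m

Coriolis parameter at 19°S:
f = 2Ω sin φ = 2 × 7.29×10⁻⁵ × sin 19° = 4.75×10⁻⁵ s⁻¹
Wind speed in SI: 62.2 knots = 32.0 m/s
Geostrophic balance rearranged: |∂P/∂n| = f ρ V_g
|∂P/∂n| = 4.75×10⁻⁵ × 1.21 × 32.0 = 1.84×10⁻³ Pa/m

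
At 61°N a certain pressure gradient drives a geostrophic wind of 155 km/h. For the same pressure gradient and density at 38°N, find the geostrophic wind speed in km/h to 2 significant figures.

With the same pressure gradient and density, V_g ∝ 1/f ∝ 1/sin φ.
V₂ = V₁ · sin φ₁ / sin φ₂ = 155 × sin 61° / sin 38°
V₂ = 155 × 0.8746/0.6157 = 220 km/h

220 km/h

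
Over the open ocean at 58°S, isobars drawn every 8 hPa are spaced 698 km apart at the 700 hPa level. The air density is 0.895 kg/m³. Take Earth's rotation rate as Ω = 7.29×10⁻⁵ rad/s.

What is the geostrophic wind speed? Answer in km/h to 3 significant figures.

37.3 km/h

Coriolis parameter at 58°S:
f = 2Ω sin φ = 2 × 7.29×10⁻⁵ × sin 58° = 1.24×10⁻⁴ s⁻¹
Pressure gradient: |∂P/∂n| = 800 Pa / 698000 m = 1.15×10⁻³ Pa/m
Geostrophic balance (pressure-gradient force = Coriolis force):
V_g = (1/(fρ)) |∂P/∂n| = 1.15×10⁻³ / (1.24×10⁻⁴ × 0.895) = 10.4 m/s
Converting: 10.4 m/s × 3.6 = 37.3 km/h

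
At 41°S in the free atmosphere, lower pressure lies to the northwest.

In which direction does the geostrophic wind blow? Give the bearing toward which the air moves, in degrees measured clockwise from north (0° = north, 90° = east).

225°

The pressure-gradient force points toward the northwest (bearing 315°).
Geostrophic balance: in the Southern Hemisphere the Coriolis force deflects motion to the left, so the geostrophic wind blows 90° to the left of the pressure-gradient force (low pressure on the right).
Rotating 315° by 90° counterclockwise gives 225° — the wind blows toward the southwest.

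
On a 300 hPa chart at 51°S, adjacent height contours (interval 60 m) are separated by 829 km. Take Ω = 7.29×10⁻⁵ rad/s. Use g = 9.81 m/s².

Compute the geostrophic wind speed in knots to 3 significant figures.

Coriolis parameter at 51°S:
f = 2Ω sin φ = 2 × 7.29×10⁻⁵ × sin 51° = 1.13×10⁻⁴ s⁻¹
Height gradient: |∂Z/∂n| = 60 m / 829000 m = 7.24×10⁻⁵
On a pressure surface, geostrophic balance gives V_g = (g/f)|∂Z/∂n|:
V_g = 9.81 × 7.24×10⁻⁵ / 1.13×10⁻⁴ = 6.27 m/s
Converting: 6.27 m/s × 1.944 = 12.2 knots

12.2 knots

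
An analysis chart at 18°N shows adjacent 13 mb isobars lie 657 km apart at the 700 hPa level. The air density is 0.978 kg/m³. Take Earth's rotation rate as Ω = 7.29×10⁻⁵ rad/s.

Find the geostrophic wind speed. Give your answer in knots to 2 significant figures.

87 knots

Coriolis parameter at 18°N:
f = 2Ω sin φ = 2 × 7.29×10⁻⁵ × sin 18° = 4.51×10⁻⁵ s⁻¹
Pressure gradient: |∂P/∂n| = 1300 Pa / 657000 m = 1.98×10⁻³ Pa/m
Geostrophic balance (pressure-gradient force = Coriolis force):
V_g = (1/(fρ)) |∂P/∂n| = 1.98×10⁻³ / (4.51×10⁻⁵ × 0.978) = 44.9 m/s
Converting: 44.9 m/s × 1.944 = 87 knots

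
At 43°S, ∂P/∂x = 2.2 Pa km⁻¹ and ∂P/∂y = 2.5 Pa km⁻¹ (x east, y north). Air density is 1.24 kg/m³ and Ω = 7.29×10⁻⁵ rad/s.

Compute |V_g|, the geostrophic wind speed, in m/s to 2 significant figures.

Coriolis parameter at 43°S:
f = 2Ω sin φ = 2 × 7.29×10⁻⁵ × sin 43° = 9.94×10⁻⁵ s⁻¹
In the Southern Hemisphere f is negative: f = −9.94×10⁻⁵ s⁻¹.
Component geostrophic relations (x east, y north):
u_g = −(1/(fρ)) ∂P/∂y,  v_g = (1/(fρ)) ∂P/∂x
u_g = −(2.5×10⁻³)/(−9.94×10⁻⁵ × 1.24) = 20.3 m/s;  v_g = (2.2×10⁻³)/(−9.94×10⁻⁵ × 1.24) = −17.8 m/s
|V_g| = √(u_g² + v_g²) = 27.0 m/s

27 m/s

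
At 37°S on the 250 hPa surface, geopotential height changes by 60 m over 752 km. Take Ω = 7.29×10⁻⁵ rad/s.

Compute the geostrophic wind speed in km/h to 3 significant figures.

32.1 km/h

Coriolis parameter at 37°S:
f = 2Ω sin φ = 2 × 7.29×10⁻⁵ × sin 37° = 8.77×10⁻⁵ s⁻¹
Height gradient: |∂Z/∂n| = 60 m / 752000 m = 7.98×10⁻⁵
On a pressure surface, geostrophic balance gives V_g = (g/f)|∂Z/∂n|:
V_g = 9.81 × 7.98×10⁻⁵ / 8.77×10⁻⁵ = 8.92 m/s
Converting: 8.92 m/s × 3.6 = 32.1 km/h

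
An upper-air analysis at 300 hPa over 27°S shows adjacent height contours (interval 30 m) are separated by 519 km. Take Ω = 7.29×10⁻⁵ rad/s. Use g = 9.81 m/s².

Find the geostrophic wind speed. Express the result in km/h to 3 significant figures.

Coriolis parameter at 27°S:
f = 2Ω sin φ = 2 × 7.29×10⁻⁵ × sin 27° = 6.62×10⁻⁵ s⁻¹
Height gradient: |∂Z/∂n| = 30 m / 519000 m = 5.78×10⁻⁵
On a pressure surface, geostrophic balance gives V_g = (g/f)|∂Z/∂n|:
V_g = 9.81 × 5.78×10⁻⁵ / 6.62×10⁻⁵ = 8.57 m/s
Converting: 8.57 m/s × 3.6 = 30.8 km/h

30.8 km/h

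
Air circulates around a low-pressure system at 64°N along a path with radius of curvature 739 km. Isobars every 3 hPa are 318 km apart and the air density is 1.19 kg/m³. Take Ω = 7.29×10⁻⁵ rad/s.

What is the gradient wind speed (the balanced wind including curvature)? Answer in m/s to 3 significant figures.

Coriolis parameter at 64°N:
f = 2Ω sin φ = 2 × 7.29×10⁻⁵ × sin 64° = 1.31×10⁻⁴ s⁻¹
Pressure gradient: |∂P/∂n| = 300 Pa / 318000 m = 9.43×10⁻⁴ Pa/m
Geostrophic speed: V_g = |∂P/∂n|/(fρ) = 9.43×10⁻⁴/(1.31×10⁻⁴ × 1.19) = 6.05 m/s
Around a low, centrifugal force acts outward with Coriolis, so pressure-gradient force balances both:
(1/ρ)|∂P/∂n| = fV + V²/R  →  V² + fR·V − fR·V_g = 0
With fR = 1.31×10⁻⁴ × 739×10³ m = 96.8 m/s:
V = [−fR + √((fR)² + 4 fR V_g)]/2 = [−96.8 + √(96.8² + 4×96.8×6.05)]/2 = 5.71 m/s
Subgeostrophic (V < V_g = 6.05 m/s), as expected around a low.

5.71 m/s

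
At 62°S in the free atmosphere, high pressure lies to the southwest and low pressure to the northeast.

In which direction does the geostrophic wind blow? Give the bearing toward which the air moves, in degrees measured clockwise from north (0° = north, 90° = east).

The pressure-gradient force points toward the northeast (bearing 045°).
Geostrophic balance: in the Southern Hemisphere the Coriolis force deflects motion to the left, so the geostrophic wind blows 90° to the left of the pressure-gradient force (low pressure on the right).
Rotating 045° by 90° counterclockwise gives 315° — the wind blows toward the northwest.

315°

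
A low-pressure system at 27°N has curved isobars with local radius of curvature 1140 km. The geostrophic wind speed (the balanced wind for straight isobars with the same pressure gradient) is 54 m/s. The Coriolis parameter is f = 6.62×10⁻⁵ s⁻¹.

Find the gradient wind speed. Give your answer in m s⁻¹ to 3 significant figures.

36.4 m s⁻¹

Around a low, centrifugal force acts outward with Coriolis, so pressure-gradient force balances both:
(1/ρ)|∂P/∂n| = fV + V²/R  →  V² + fR·V − fR·V_g = 0
With fR = 6.62×10⁻⁵ × 1140×10³ m = 75.5 m/s:
V = [−fR + √((fR)² + 4 fR V_g)]/2 = [−75.5 + √(75.5² + 4×75.5×54)]/2 = 36.4 m/s
Subgeostrophic (V < V_g = 54 m/s), as expected around a low.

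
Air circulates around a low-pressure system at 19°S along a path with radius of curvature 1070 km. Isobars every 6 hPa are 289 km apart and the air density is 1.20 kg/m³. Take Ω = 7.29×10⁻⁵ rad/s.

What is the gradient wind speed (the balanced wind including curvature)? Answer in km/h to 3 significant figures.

Coriolis parameter at 19°S:
f = 2Ω sin φ = 2 × 7.29×10⁻⁵ × sin 19° = 4.75×10⁻⁵ s⁻¹
Pressure gradient: |∂P/∂n| = 600 Pa / 289000 m = 2.08×10⁻³ Pa/m
Geostrophic speed: V_g = |∂P/∂n|/(fρ) = 2.08×10⁻³/(4.75×10⁻⁵ × 1.20) = 36.4 m/s
Around a low, centrifugal force acts outward with Coriolis, so pressure-gradient force balances both:
(1/ρ)|∂P/∂n| = fV + V²/R  →  V² + fR·V − fR·V_g = 0
With fR = 4.75×10⁻⁵ × 1070×10³ m = 50.8 m/s:
V = [−fR + √((fR)² + 4 fR V_g)]/2 = [−50.8 + √(50.8² + 4×50.8×36.4)]/2 = 24.6 m/s
Subgeostrophic (V < V_g = 36.4 m/s), as expected around a low.
Converting: 24.6 m/s × 3.6 = 88.4 km/h

88.4 km/h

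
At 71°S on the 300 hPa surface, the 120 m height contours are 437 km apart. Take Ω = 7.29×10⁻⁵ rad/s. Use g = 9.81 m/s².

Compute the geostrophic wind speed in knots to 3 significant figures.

38.0 knots

Coriolis parameter at 71°S:
f = 2Ω sin φ = 2 × 7.29×10⁻⁵ × sin 71° = 1.38×10⁻⁴ s⁻¹
Height gradient: |∂Z/∂n| = 120 m / 437000 m = 2.75×10⁻⁴
On a pressure surface, geostrophic balance gives V_g = (g/f)|∂Z/∂n|:
V_g = 9.81 × 2.75×10⁻⁴ / 1.38×10⁻⁴ = 19.5 m/s
Converting: 19.5 m/s × 1.944 = 38.0 knots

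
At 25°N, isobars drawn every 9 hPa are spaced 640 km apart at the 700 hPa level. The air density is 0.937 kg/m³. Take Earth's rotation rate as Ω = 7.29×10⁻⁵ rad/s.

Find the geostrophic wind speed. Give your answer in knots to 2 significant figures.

47 knots

Coriolis parameter at 25°N:
f = 2Ω sin φ = 2 × 7.29×10⁻⁵ × sin 25° = 6.16×10⁻⁵ s⁻¹
Pressure gradient: |∂P/∂n| = 900 Pa / 640000 m = 1.41×10⁻³ Pa/m
Geostrophic balance (pressure-gradient force = Coriolis force):
V_g = (1/(fρ)) |∂P/∂n| = 1.41×10⁻³ / (6.16×10⁻⁵ × 0.937) = 24.4 m/s
Converting: 24.4 m/s × 1.944 = 47 knots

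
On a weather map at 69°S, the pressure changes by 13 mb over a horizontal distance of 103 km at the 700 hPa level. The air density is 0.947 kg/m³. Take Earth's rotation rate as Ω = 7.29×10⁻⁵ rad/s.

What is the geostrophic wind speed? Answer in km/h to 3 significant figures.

Coriolis parameter at 69°S:
f = 2Ω sin φ = 2 × 7.29×10⁻⁵ × sin 69° = 1.36×10⁻⁴ s⁻¹
Pressure gradient: |∂P/∂n| = 1300 Pa / 103000 m = 1.26×10⁻² Pa/m
Geostrophic balance (pressure-gradient force = Coriolis force):
V_g = (1/(fρ)) |∂P/∂n| = 1.26×10⁻² / (1.36×10⁻⁴ × 0.947) = 97.9 m/s
Converting: 97.9 m/s × 3.6 = 352 km/h

352 km/h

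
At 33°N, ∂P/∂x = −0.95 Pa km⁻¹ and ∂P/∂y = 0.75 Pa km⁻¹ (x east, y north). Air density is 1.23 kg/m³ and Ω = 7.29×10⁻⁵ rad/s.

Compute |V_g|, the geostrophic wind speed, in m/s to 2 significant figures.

12 m/s

Coriolis parameter at 33°N:
f = 2Ω sin φ = 2 × 7.29×10⁻⁵ × sin 33° = 7.94×10⁻⁵ s⁻¹
Component geostrophic relations (x east, y north):
u_g = −(1/(fρ)) ∂P/∂y,  v_g = (1/(fρ)) ∂P/∂x
u_g = −(0.75×10⁻³)/(7.94×10⁻⁵ × 1.23) = −7.68 m/s;  v_g = (−0.95×10⁻³)/(7.94×10⁻⁵ × 1.23) = −9.73 m/s
|V_g| = √(u_g² + v_g²) = 12.4 m/s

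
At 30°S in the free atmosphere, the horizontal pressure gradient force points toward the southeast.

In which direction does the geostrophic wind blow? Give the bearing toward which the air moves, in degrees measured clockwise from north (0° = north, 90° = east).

The pressure-gradient force points toward the southeast (bearing 135°).
Geostrophic balance: in the Southern Hemisphere the Coriolis force deflects motion to the left, so the geostrophic wind blows 90° to the left of the pressure-gradient force (low pressure on the right).
Rotating 135° by 90° counterclockwise gives 045° — the wind blows toward the northeast.

045°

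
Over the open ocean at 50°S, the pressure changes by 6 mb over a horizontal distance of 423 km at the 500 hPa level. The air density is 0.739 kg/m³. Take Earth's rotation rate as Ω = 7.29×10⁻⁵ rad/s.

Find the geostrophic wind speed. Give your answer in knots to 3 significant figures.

Coriolis parameter at 50°S:
f = 2Ω sin φ = 2 × 7.29×10⁻⁵ × sin 50° = 1.12×10⁻⁴ s⁻¹
Pressure gradient: |∂P/∂n| = 600 Pa / 423000 m = 1.42×10⁻³ Pa/m
Geostrophic balance (pressure-gradient force = Coriolis force):
V_g = (1/(fρ)) |∂P/∂n| = 1.42×10⁻³ / (1.12×10⁻⁴ × 0.739) = 17.2 m/s
Converting: 17.2 m/s × 1.944 = 33.4 knots

33.4 knots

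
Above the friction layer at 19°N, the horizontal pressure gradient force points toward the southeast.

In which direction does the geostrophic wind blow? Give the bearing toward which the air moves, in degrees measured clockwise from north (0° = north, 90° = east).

The pressure-gradient force points toward the southeast (bearing 135°).
Geostrophic balance: in the Northern Hemisphere the Coriolis force deflects motion to the right, so the geostrophic wind blows 90° to the right of the pressure-gradient force (low pressure on the left).
Rotating 135° by 90° clockwise gives 225° — the wind blows toward the southwest.

225°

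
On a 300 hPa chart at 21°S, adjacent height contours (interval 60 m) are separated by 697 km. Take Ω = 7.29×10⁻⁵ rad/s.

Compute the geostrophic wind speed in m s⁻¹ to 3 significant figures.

16.2 m s⁻¹

Coriolis parameter at 21°S:
f = 2Ω sin φ = 2 × 7.29×10⁻⁵ × sin 21° = 5.23×10⁻⁵ s⁻¹
Height gradient: |∂Z/∂n| = 60 m / 697000 m = 8.61×10⁻⁵
On a pressure surface, geostrophic balance gives V_g = (g/f)|∂Z/∂n|:
V_g = 9.81 × 8.61×10⁻⁵ / 5.23×10⁻⁵ = 16.2 m/s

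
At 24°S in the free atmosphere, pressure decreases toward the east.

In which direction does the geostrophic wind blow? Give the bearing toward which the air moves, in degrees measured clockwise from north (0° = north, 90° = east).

The pressure-gradient force points toward the east (bearing 090°).
Geostrophic balance: in the Southern Hemisphere the Coriolis force deflects motion to the left, so the geostrophic wind blows 90° to the left of the pressure-gradient force (low pressure on the right).
Rotating 090° by 90° counterclockwise gives 000° — the wind blows toward the north.

000°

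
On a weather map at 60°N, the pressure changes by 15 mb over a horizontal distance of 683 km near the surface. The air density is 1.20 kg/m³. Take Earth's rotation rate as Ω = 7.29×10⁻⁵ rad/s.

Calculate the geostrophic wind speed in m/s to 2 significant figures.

14 m/s

Coriolis parameter at 60°N:
f = 2Ω sin φ = 2 × 7.29×10⁻⁵ × sin 60° = 1.26×10⁻⁴ s⁻¹
Pressure gradient: |∂P/∂n| = 1500 Pa / 683000 m = 2.20×10⁻³ Pa/m
Geostrophic balance (pressure-gradient force = Coriolis force):
V_g = (1/(fρ)) |∂P/∂n| = 2.20×10⁻³ / (1.26×10⁻⁴ × 1.20) = 14.5 m/s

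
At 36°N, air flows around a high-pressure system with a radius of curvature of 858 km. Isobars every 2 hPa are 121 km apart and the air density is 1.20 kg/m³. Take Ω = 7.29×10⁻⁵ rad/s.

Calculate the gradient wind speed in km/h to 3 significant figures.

85.4 km/h

Coriolis parameter at 36°N:
f = 2Ω sin φ = 2 × 7.29×10⁻⁵ × sin 36° = 8.57×10⁻⁵ s⁻¹
Pressure gradient: |∂P/∂n| = 200 Pa / 121000 m = 1.65×10⁻³ Pa/m
Geostrophic speed: V_g = |∂P/∂n|/(fρ) = 1.65×10⁻³/(8.57×10⁻⁵ × 1.20) = 16.1 m/s
Around a high, pressure-gradient force acts outward with centrifugal, so Coriolis balances both:
fV = (1/ρ)|∂P/∂n| + V²/R  →  V² − fR·V + fR·V_g = 0
With fR = 8.57×10⁻⁵ × 858×10³ m = 73.5 m/s:
V = [fR − √((fR)² − 4 fR V_g)]/2 = [73.5 − √(73.5² − 4×73.5×16.1)]/2 = 23.7 m/s
Supergeostrophic (V > V_g = 16.1 m/s), as expected around a high.
Converting: 23.7 m/s × 3.6 = 85.4 km/h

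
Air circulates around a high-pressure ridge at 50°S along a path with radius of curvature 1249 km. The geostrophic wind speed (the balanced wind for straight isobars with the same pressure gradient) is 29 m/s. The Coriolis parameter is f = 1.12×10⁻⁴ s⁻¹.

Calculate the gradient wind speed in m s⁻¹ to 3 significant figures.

Around a high, pressure-gradient force acts outward with centrifugal, so Coriolis balances both:
fV = (1/ρ)|∂P/∂n| + V²/R  →  V² − fR·V + fR·V_g = 0
With fR = 1.12×10⁻⁴ × 1249×10³ m = 140 m/s:
V = [fR − √((fR)² − 4 fR V_g)]/2 = [140 − √(140² − 4×140×29)]/2 = 41 m/s
Supergeostrophic (V > V_g = 29 m/s), as expected around a high.

41.0 m s⁻¹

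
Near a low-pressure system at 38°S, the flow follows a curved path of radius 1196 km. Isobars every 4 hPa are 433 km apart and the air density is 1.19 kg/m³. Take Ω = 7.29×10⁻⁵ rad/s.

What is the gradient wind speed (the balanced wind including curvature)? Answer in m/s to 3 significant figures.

8.05 m/s

Coriolis parameter at 38°S:
f = 2Ω sin φ = 2 × 7.29×10⁻⁵ × sin 38° = 8.98×10⁻⁵ s⁻¹
Pressure gradient: |∂P/∂n| = 400 Pa / 433000 m = 9.24×10⁻⁴ Pa/m
Geostrophic speed: V_g = |∂P/∂n|/(fρ) = 9.24×10⁻⁴/(8.98×10⁻⁵ × 1.19) = 8.65 m/s
Around a low, centrifugal force acts outward with Coriolis, so pressure-gradient force balances both:
(1/ρ)|∂P/∂n| = fV + V²/R  →  V² + fR·V − fR·V_g = 0
With fR = 8.98×10⁻⁵ × 1196×10³ m = 107 m/s:
V = [−fR + √((fR)² + 4 fR V_g)]/2 = [−107 + √(107² + 4×107×8.65)]/2 = 8.05 m/s
Subgeostrophic (V < V_g = 8.65 m/s), as expected around a low.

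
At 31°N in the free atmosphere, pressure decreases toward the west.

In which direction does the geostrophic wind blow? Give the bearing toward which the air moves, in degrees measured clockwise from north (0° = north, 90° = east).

The pressure-gradient force points toward the west (bearing 270°).
Geostrophic balance: in the Northern Hemisphere the Coriolis force deflects motion to the right, so the geostrophic wind blows 90° to the right of the pressure-gradient force (low pressure on the left).
Rotating 270° by 90° clockwise gives 000° — the wind blows toward the north.

000°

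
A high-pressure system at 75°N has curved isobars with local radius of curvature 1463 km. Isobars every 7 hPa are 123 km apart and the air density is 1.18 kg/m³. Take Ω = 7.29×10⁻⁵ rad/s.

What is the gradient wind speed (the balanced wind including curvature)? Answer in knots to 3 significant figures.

Coriolis parameter at 75°N:
f = 2Ω sin φ = 2 × 7.29×10⁻⁵ × sin 75° = 1.41×10⁻⁴ s⁻¹
Pressure gradient: |∂P/∂n| = 700 Pa / 123000 m = 5.69×10⁻³ Pa/m
Geostrophic speed: V_g = |∂P/∂n|/(fρ) = 5.69×10⁻³/(1.41×10⁻⁴ × 1.18) = 34.2 m/s
Around a high, pressure-gradient force acts outward with centrifugal, so Coriolis balances both:
fV = (1/ρ)|∂P/∂n| + V²/R  →  V² − fR·V + fR·V_g = 0
With fR = 1.41×10⁻⁴ × 1463×10³ m = 206 m/s:
V = [fR − √((fR)² − 4 fR V_g)]/2 = [206 − √(206² − 4×206×34.2)]/2 = 43.4 m/s
Supergeostrophic (V > V_g = 34.2 m/s), as expected around a high.
Converting: 43.4 m/s × 1.944 = 84.3 knots

84.3 knots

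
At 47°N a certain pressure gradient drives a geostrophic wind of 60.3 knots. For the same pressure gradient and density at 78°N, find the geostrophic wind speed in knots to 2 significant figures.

With the same pressure gradient and density, V_g ∝ 1/f ∝ 1/sin φ.
V₂ = V₁ · sin φ₁ / sin φ₂ = 60.3 × sin 47° / sin 78°
V₂ = 60.3 × 0.7314/0.9781 = 45 knots

45 knots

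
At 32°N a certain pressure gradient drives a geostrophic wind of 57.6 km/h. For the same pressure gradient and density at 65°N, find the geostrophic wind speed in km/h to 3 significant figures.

33.7 km/h

With the same pressure gradient and density, V_g ∝ 1/f ∝ 1/sin φ.
V₂ = V₁ · sin φ₁ / sin φ₂ = 57.6 × sin 32° / sin 65°
V₂ = 57.6 × 0.5299/0.9063 = 33.7 km/h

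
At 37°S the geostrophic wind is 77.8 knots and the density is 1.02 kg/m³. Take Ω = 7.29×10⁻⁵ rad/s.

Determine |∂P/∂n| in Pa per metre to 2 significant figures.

3.6×10⁻³ Pa/m

Coriolis parameter at 37°S:
f = 2Ω sin φ = 2 × 7.29×10⁻⁵ × sin 37° = 8.77×10⁻⁵ s⁻¹
Wind speed in SI: 77.8 knots = 40.0 m/s
Geostrophic balance rearranged: |∂P/∂n| = f ρ V_g
|∂P/∂n| = 8.77×10⁻⁵ × 1.02 × 40.0 = 3.58×10⁻³ Pa/m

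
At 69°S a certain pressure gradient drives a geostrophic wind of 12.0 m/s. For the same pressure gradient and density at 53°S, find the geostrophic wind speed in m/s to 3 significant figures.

14.0 m/s

With the same pressure gradient and density, V_g ∝ 1/f ∝ 1/sin φ.
V₂ = V₁ · sin φ₁ / sin φ₂ = 12.0 × sin 69° / sin 53°
V₂ = 12.0 × 0.9336/0.7986 = 14.0 m/s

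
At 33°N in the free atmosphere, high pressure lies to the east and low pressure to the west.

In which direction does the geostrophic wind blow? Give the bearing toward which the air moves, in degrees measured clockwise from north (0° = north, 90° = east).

000°

The pressure-gradient force points toward the west (bearing 270°).
Geostrophic balance: in the Northern Hemisphere the Coriolis force deflects motion to the right, so the geostrophic wind blows 90° to the right of the pressure-gradient force (low pressure on the left).
Rotating 270° by 90° clockwise gives 000° — the wind blows toward the north.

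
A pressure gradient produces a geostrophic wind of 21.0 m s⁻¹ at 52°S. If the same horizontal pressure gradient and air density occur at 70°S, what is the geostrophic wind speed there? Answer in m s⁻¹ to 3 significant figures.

With the same pressure gradient and density, V_g ∝ 1/f ∝ 1/sin φ.
V₂ = V₁ · sin φ₁ / sin φ₂ = 21.0 × sin 52° / sin 70°
V₂ = 21.0 × 0.7880/0.9397 = 17.6 m s⁻¹

17.6 m s⁻¹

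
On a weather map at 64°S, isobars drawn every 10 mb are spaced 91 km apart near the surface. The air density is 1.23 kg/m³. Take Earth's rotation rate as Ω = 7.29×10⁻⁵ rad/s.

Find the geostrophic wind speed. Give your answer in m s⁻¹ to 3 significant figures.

68.2 m s⁻¹

Coriolis parameter at 64°S:
f = 2Ω sin φ = 2 × 7.29×10⁻⁵ × sin 64° = 1.31×10⁻⁴ s⁻¹
Pressure gradient: |∂P/∂n| = 1000 Pa / 91000 m = 1.10×10⁻² Pa/m
Geostrophic balance (pressure-gradient force = Coriolis force):
V_g = (1/(fρ)) |∂P/∂n| = 1.10×10⁻² / (1.31×10⁻⁴ × 1.23) = 68.2 m/s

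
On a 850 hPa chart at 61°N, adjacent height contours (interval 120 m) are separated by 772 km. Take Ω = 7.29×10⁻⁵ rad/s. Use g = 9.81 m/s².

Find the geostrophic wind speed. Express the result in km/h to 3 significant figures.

43.0 km/h

Coriolis parameter at 61°N:
f = 2Ω sin φ = 2 × 7.29×10⁻⁵ × sin 61° = 1.28×10⁻⁴ s⁻¹
Height gradient: |∂Z/∂n| = 120 m / 772000 m = 1.55×10⁻⁴
On a pressure surface, geostrophic balance gives V_g = (g/f)|∂Z/∂n|:
V_g = 9.81 × 1.55×10⁻⁴ / 1.28×10⁻⁴ = 12.0 m/s
Converting: 12.0 m/s × 3.6 = 43.0 km/h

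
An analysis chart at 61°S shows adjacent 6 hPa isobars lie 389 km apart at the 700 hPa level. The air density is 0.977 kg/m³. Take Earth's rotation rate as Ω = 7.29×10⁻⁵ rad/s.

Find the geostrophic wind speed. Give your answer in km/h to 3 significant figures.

Coriolis parameter at 61°S:
f = 2Ω sin φ = 2 × 7.29×10⁻⁵ × sin 61° = 1.28×10⁻⁴ s⁻¹
Pressure gradient: |∂P/∂n| = 600 Pa / 389000 m = 1.54×10⁻³ Pa/m
Geostrophic balance (pressure-gradient force = Coriolis force):
V_g = (1/(fρ)) |∂P/∂n| = 1.54×10⁻³ / (1.28×10⁻⁴ × 0.977) = 12.4 m/s
Converting: 12.4 m/s × 3.6 = 44.6 km/h

44.6 km/h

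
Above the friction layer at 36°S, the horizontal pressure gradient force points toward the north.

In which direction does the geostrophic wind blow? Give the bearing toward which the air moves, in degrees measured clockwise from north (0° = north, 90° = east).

The pressure-gradient force points toward the north (bearing 000°).
Geostrophic balance: in the Southern Hemisphere the Coriolis force deflects motion to the left, so the geostrophic wind blows 90° to the left of the pressure-gradient force (low pressure on the right).
Rotating 000° by 90° counterclockwise gives 270° — the wind blows toward the west.

270°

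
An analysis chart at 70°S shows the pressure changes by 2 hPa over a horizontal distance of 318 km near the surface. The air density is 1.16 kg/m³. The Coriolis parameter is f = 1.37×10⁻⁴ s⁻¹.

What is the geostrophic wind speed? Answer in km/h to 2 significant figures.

Pressure gradient: |∂P/∂n| = 200 Pa / 318000 m = 6.29×10⁻⁴ Pa/m
Geostrophic balance (pressure-gradient force = Coriolis force):
V_g = (1/(fρ)) |∂P/∂n| = 6.29×10⁻⁴ / (1.37×10⁻⁴ × 1.16) = 3.96 m/s
Converting: 3.96 m/s × 3.6 = 14 km/h

14 km/h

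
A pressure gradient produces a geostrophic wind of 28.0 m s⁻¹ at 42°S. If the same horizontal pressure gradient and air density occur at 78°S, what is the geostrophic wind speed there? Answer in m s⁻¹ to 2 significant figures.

With the same pressure gradient and density, V_g ∝ 1/f ∝ 1/sin φ.
V₂ = V₁ · sin φ₁ / sin φ₂ = 28.0 × sin 42° / sin 78°
V₂ = 28.0 × 0.6691/0.9781 = 19 m s⁻¹

19 m s⁻¹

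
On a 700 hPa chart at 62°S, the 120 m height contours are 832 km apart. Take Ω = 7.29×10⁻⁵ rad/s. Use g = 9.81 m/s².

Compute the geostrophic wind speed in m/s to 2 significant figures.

11 m/s

Coriolis parameter at 62°S:
f = 2Ω sin φ = 2 × 7.29×10⁻⁵ × sin 62° = 1.29×10⁻⁴ s⁻¹
Height gradient: |∂Z/∂n| = 120 m / 832000 m = 1.44×10⁻⁴
On a pressure surface, geostrophic balance gives V_g = (g/f)|∂Z/∂n|:
V_g = 9.81 × 1.44×10⁻⁴ / 1.29×10⁻⁴ = 11.0 m/s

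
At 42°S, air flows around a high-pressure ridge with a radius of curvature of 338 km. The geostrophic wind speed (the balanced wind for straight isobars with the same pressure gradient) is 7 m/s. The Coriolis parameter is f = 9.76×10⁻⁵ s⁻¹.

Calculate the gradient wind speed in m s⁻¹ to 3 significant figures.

Around a high, pressure-gradient force acts outward with centrifugal, so Coriolis balances both:
fV = (1/ρ)|∂P/∂n| + V²/R  →  V² − fR·V + fR·V_g = 0
With fR = 9.76×10⁻⁵ × 338×10³ m = 33.0 m/s:
V = [fR − √((fR)² − 4 fR V_g)]/2 = [33.0 − √(33.0² − 4×33.0×7)]/2 = 10.1 m/s
Supergeostrophic (V > V_g = 7 m/s), as expected around a high.

10.1 m s⁻¹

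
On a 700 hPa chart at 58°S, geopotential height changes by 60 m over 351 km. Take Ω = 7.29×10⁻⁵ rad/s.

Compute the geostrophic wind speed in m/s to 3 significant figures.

Coriolis parameter at 58°S:
f = 2Ω sin φ = 2 × 7.29×10⁻⁵ × sin 58° = 1.24×10⁻⁴ s⁻¹
Height gradient: |∂Z/∂n| = 60 m / 351000 m = 1.71×10⁻⁴
On a pressure surface, geostrophic balance gives V_g = (g/f)|∂Z/∂n|:
V_g = 9.81 × 1.71×10⁻⁴ / 1.24×10⁻⁴ = 13.6 m/s

13.6 m/s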